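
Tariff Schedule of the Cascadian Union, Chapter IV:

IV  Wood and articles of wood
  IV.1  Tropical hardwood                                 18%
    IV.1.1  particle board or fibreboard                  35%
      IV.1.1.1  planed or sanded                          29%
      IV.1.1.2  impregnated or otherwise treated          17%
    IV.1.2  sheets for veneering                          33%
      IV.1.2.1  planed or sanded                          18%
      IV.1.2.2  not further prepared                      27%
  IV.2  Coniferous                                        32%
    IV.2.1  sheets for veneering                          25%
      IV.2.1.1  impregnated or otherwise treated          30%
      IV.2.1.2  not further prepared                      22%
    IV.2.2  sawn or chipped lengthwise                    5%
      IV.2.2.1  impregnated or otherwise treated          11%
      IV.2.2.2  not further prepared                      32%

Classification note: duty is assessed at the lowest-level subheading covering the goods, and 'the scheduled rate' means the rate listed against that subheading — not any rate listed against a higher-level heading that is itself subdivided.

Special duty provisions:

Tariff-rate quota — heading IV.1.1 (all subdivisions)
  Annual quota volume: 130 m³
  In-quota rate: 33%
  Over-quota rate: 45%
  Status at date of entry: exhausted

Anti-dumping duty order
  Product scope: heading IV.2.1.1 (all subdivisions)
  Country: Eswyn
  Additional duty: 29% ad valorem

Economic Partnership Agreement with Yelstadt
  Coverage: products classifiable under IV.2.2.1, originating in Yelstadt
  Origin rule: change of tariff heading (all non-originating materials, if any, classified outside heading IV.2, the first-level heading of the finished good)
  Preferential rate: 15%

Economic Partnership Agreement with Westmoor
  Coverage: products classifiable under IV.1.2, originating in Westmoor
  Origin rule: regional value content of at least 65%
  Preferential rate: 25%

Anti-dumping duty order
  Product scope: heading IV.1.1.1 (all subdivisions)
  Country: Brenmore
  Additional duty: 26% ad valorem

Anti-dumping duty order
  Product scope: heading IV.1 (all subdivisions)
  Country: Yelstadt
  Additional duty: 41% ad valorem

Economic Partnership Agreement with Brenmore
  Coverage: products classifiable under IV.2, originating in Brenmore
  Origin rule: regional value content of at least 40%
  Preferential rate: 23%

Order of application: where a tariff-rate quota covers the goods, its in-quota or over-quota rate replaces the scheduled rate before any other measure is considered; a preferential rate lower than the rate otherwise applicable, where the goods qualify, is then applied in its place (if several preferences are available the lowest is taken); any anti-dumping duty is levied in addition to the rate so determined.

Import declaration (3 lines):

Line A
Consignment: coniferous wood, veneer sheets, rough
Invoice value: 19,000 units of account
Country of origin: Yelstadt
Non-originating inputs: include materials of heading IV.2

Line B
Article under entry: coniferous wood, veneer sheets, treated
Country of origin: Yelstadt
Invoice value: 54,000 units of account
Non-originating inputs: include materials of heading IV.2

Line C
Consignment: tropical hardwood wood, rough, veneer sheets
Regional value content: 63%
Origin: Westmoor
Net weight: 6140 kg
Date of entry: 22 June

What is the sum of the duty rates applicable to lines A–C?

79%

Line A: coniferous → IV.2; veneer sheets → IV.2.1; rough → IV.2.1.2. Scheduled 22%. Yelstadt agreement on IV.2.2.1: IV.2.1.2 not covered. → 22%.
Line B: coniferous → IV.2; veneer sheets → IV.2.1; treated → IV.2.1.1. Scheduled 30%. Yelstadt agreement on IV.2.2.1: IV.2.1.1 not covered. → 30%.
Line C: tropical hardwood → IV.1; veneer sheets → IV.1.2; rough → IV.1.2.2. Scheduled 27%. Westmoor agreement on IV.1.2: RVC < 65%. → 27%.
Sum: 22% + 30% + 27% = 79%.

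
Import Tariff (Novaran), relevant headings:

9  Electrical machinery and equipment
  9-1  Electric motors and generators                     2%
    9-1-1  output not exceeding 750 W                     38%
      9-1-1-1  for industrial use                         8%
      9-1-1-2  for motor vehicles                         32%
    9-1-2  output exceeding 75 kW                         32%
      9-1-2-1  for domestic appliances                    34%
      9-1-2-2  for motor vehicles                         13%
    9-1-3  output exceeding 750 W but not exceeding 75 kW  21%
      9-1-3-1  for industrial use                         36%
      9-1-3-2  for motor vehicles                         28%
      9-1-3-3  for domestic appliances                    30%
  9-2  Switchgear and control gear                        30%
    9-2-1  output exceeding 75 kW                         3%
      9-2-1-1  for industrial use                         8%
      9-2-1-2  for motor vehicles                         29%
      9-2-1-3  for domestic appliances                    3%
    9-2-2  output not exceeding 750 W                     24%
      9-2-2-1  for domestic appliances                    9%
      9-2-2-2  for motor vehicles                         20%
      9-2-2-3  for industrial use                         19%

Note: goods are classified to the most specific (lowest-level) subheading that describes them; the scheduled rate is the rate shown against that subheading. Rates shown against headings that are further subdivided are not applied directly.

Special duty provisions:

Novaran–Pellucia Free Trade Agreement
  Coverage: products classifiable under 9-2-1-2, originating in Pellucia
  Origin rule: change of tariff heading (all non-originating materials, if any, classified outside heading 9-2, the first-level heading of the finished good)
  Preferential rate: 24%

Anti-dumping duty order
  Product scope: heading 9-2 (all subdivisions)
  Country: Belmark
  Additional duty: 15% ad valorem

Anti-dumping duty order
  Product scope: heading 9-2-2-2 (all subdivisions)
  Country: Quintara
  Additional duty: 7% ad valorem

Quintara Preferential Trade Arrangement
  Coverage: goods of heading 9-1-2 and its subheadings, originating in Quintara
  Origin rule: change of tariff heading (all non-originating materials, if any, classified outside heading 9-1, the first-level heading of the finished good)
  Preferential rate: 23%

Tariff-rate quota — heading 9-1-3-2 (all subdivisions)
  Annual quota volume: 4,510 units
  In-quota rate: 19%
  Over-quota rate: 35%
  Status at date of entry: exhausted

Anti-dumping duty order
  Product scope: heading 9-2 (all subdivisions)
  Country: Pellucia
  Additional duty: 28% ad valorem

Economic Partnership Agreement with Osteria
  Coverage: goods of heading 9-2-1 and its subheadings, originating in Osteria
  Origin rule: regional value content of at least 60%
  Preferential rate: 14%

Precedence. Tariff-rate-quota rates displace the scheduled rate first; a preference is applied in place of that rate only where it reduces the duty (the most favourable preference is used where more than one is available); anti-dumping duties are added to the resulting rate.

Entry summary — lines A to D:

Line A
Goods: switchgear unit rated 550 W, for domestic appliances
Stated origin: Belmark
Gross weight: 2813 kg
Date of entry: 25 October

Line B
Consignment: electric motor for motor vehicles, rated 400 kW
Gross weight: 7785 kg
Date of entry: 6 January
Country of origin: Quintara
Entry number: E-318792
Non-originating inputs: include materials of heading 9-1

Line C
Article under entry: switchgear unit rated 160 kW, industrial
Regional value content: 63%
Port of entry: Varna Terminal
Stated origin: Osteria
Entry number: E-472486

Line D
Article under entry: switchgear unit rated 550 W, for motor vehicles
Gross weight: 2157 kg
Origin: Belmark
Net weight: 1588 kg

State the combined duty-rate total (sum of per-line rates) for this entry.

Line A: switchgear unit → 9-2; rated 550 W → 9-2-2; for domestic appliances → 9-2-2-1. Scheduled 9%. anti-dumping (Belmark, 9-2): +15%; total 9% + 15% = 24%. → 24%.
Line B: electric motor → 9-1; rated 400 kW → 9-1-2; for motor vehicles → 9-1-2-2. Scheduled 13%. Quintara agreement on 9-1-2: CTH not met. → 13%.
Line C: switchgear unit → 9-2; rated 160 kW → 9-2-1; industrial → 9-2-1-1. Scheduled 8%. Osteria agreement on 9-2-1: RVC ≥ 60% → 14% available; preference 14% not lower than 8% → no reduction. → 8%.
Line D: switchgear unit → 9-2; rated 550 W → 9-2-2; for motor vehicles → 9-2-2-2. Scheduled 20%. anti-dumping (Belmark, 9-2): +15%; total 20% + 15% = 35%. → 35%.
Sum: 24% + 13% + 8% + 35% = 80%.

80%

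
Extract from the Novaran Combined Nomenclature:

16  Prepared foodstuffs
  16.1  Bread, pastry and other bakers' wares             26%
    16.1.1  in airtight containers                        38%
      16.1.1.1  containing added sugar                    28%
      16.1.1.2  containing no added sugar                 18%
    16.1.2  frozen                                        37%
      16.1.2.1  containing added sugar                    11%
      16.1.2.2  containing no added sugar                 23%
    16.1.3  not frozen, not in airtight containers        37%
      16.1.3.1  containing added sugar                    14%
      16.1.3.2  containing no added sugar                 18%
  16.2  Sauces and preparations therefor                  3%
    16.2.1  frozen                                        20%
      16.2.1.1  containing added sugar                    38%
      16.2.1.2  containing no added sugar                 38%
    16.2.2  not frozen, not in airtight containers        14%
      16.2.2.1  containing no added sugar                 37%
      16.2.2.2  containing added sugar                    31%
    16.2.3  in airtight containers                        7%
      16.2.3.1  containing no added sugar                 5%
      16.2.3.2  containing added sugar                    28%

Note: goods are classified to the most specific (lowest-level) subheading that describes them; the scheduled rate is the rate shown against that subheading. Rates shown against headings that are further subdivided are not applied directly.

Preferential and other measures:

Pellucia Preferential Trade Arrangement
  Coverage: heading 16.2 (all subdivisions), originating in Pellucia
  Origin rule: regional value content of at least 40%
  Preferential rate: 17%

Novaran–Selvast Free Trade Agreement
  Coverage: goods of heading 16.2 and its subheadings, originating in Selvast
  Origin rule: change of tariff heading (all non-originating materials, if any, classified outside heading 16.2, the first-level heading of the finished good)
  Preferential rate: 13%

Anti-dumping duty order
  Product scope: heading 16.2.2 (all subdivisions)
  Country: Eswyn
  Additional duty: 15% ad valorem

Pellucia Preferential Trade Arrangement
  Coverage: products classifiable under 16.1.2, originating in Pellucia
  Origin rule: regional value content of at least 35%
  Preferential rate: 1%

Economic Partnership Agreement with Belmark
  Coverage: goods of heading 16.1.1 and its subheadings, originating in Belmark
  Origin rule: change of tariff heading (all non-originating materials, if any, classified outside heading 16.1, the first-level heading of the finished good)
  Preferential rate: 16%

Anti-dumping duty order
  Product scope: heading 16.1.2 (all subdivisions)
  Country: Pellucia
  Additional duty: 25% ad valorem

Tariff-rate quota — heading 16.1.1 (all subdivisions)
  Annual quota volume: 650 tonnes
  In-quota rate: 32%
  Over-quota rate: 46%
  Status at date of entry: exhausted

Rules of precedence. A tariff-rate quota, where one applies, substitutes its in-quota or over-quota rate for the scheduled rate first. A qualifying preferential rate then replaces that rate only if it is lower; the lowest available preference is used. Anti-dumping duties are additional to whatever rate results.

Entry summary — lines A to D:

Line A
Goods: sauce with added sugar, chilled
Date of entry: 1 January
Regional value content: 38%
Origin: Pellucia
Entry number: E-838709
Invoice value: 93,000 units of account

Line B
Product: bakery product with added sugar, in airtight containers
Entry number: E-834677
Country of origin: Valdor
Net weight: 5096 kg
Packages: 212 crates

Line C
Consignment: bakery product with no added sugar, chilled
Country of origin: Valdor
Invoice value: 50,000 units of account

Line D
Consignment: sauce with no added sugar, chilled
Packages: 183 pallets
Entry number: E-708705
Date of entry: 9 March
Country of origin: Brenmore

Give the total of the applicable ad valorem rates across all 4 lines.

132%

Line A: sauce → 16.2; chilled → 16.2.2; with added sugar → 16.2.2.2. Scheduled 31%. Pellucia agreement on 16.2: RVC < 40%; Pellucia agreement on 16.1.2: 16.2.2.2 not covered. → 31%.
Line B: bakery product → 16.1; in airtight containers → 16.1.1; with added sugar → 16.1.1.1. Scheduled 28%. quota on 16.1.1 exhausted → over-quota 46%. → 46%.
Line C: bakery product → 16.1; chilled → 16.1.3; with no added sugar → 16.1.3.2. Scheduled 18%. No special measure applies. → 18%.
Line D: sauce → 16.2; chilled → 16.2.2; with no added sugar → 16.2.2.1. Scheduled 37%. No special measure applies. → 37%.
Sum: 31% + 46% + 18% + 37% = 132%.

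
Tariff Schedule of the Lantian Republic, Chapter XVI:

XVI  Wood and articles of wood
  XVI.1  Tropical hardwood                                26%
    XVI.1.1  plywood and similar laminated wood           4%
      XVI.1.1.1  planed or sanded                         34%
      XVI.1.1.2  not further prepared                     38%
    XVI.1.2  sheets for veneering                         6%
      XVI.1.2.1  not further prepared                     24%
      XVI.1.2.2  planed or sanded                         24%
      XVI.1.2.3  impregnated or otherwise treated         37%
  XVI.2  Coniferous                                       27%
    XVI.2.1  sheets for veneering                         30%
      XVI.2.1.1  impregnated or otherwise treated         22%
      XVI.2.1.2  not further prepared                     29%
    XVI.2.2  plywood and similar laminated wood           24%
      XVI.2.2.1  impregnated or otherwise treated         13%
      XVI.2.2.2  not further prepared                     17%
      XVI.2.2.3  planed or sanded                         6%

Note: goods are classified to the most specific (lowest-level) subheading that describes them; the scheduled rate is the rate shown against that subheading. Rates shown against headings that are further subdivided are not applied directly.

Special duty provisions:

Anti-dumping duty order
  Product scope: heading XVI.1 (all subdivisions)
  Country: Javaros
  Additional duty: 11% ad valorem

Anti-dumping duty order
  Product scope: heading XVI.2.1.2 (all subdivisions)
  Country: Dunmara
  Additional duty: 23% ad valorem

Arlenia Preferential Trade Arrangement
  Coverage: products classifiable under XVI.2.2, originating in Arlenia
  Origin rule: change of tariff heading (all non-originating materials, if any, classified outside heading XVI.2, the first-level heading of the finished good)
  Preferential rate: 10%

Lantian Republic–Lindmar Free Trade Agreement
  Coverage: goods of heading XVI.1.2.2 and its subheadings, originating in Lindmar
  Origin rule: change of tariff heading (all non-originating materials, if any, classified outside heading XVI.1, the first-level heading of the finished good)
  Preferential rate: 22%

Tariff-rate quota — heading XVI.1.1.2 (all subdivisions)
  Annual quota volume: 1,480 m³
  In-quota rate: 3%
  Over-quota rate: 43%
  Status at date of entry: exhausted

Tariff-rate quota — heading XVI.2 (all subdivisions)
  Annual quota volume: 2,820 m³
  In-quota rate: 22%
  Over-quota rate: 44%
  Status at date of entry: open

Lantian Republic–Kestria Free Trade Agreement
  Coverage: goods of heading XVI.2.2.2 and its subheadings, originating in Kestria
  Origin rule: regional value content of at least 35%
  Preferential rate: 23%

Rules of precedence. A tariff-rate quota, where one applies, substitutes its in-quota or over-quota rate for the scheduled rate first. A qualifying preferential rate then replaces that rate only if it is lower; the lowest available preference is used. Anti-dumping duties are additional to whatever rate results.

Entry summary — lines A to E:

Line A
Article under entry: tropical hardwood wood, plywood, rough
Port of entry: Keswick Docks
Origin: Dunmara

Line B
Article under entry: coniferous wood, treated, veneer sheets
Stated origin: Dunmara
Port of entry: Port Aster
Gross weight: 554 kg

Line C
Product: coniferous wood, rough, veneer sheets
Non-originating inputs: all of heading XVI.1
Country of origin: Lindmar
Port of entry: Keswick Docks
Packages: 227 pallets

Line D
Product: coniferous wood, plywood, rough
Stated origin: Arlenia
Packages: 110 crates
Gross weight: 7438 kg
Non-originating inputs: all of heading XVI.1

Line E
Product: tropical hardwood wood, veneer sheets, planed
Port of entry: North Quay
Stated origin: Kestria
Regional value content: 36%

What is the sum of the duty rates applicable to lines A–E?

Line A: tropical hardwood → XVI.1; plywood → XVI.1.1; rough → XVI.1.1.2. Scheduled 38%. quota on XVI.1.1.2 exhausted → over-quota 43%. → 43%.
Line B: coniferous → XVI.2; veneer sheets → XVI.2.1; treated → XVI.2.1.1. Scheduled 22%. quota on XVI.2 open → in-quota 22%. → 22%.
Line C: coniferous → XVI.2; veneer sheets → XVI.2.1; rough → XVI.2.1.2. Scheduled 29%. quota on XVI.2 open → in-quota 22%; Lindmar agreement on XVI.1.2.2: XVI.2.1.2 not covered. → 22%.
Line D: coniferous → XVI.2; plywood → XVI.2.2; rough → XVI.2.2.2. Scheduled 17%. quota on XVI.2 open → in-quota 22%; Arlenia agreement on XVI.2.2: CTH met → 10% available; preferential 10%. → 10%.
Line E: tropical hardwood → XVI.1; veneer sheets → XVI.1.2; planed → XVI.1.2.2. Scheduled 24%. Kestria agreement on XVI.2.2.2: XVI.1.2.2 not covered. → 24%.
Sum: 43% + 22% + 22% + 10% + 24% = 121%.

121%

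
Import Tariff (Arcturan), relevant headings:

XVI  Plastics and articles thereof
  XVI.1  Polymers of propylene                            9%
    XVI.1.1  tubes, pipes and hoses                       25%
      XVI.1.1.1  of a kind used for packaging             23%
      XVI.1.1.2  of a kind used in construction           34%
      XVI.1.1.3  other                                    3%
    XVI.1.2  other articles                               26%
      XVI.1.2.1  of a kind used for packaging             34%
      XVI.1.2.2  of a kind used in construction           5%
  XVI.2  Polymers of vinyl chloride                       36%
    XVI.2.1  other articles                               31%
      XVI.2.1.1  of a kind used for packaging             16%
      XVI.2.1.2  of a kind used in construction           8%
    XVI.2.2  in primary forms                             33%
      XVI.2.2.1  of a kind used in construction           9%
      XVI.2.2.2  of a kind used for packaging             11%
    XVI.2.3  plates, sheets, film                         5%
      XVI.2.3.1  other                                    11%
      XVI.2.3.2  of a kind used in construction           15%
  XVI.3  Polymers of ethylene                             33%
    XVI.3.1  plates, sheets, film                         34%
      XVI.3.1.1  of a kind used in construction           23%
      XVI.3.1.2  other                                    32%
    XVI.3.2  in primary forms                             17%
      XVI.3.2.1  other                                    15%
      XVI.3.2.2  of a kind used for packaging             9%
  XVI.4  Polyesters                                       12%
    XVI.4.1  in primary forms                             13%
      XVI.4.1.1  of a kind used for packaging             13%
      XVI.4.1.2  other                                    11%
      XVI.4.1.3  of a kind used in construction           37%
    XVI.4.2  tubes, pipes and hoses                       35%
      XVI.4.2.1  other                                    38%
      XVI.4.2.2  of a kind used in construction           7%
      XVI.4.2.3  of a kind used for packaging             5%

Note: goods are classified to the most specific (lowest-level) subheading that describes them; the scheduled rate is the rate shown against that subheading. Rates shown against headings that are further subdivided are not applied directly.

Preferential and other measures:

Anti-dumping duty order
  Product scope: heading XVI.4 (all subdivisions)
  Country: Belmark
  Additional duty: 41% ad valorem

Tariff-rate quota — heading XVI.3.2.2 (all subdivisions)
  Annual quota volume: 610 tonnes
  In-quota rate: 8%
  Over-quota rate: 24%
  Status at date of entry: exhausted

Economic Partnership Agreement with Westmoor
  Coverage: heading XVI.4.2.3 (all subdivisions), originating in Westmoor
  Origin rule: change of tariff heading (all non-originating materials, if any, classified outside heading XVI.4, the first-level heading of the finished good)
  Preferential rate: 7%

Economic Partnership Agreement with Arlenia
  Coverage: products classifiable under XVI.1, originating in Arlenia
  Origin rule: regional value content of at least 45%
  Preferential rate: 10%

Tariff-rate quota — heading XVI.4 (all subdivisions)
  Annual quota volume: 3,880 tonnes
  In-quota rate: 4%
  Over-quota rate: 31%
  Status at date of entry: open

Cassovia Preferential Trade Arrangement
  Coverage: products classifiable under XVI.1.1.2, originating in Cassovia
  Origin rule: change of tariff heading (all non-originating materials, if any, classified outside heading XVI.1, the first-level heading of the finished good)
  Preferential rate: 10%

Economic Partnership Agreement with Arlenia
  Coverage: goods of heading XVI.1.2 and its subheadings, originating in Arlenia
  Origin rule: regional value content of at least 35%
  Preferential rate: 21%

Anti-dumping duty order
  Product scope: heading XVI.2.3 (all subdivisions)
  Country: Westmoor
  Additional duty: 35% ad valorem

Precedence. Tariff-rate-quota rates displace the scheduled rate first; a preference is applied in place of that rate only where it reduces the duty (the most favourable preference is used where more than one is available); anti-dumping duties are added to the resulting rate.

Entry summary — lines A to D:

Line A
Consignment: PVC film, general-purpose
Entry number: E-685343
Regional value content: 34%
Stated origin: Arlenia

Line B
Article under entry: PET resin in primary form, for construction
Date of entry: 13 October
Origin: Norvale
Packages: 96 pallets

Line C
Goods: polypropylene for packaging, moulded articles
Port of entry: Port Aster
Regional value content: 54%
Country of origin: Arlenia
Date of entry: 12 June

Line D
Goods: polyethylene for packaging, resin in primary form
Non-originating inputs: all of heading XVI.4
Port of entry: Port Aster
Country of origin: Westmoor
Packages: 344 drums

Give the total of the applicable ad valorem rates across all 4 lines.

49%

Line A: PVC → XVI.2; film → XVI.2.3; general-purpose → XVI.2.3.1. Scheduled 11%. Arlenia agreement on XVI.1: XVI.2.3.1 not covered; Arlenia agreement on XVI.1.2: XVI.2.3.1 not covered. → 11%.
Line B: PET → XVI.4; resin in primary form → XVI.4.1; for construction → XVI.4.1.3. Scheduled 37%. quota on XVI.4 open → in-quota 4%. → 4%.
Line C: polypropylene → XVI.1; moulded articles → XVI.1.2; for packaging → XVI.1.2.1. Scheduled 34%. Arlenia agreement on XVI.1: RVC ≥ 45% → 10% available; Arlenia agreement on XVI.1.2: RVC ≥ 35% → 21% available; preferential 10%. → 10%.
Line D: polyethylene → XVI.3; resin in primary form → XVI.3.2; for packaging → XVI.3.2.2. Scheduled 9%. quota on XVI.3.2.2 exhausted → over-quota 24%; Westmoor agreement on XVI.4.2.3: XVI.3.2.2 not covered. → 24%.
Sum: 11% + 4% + 10% + 24% = 49%.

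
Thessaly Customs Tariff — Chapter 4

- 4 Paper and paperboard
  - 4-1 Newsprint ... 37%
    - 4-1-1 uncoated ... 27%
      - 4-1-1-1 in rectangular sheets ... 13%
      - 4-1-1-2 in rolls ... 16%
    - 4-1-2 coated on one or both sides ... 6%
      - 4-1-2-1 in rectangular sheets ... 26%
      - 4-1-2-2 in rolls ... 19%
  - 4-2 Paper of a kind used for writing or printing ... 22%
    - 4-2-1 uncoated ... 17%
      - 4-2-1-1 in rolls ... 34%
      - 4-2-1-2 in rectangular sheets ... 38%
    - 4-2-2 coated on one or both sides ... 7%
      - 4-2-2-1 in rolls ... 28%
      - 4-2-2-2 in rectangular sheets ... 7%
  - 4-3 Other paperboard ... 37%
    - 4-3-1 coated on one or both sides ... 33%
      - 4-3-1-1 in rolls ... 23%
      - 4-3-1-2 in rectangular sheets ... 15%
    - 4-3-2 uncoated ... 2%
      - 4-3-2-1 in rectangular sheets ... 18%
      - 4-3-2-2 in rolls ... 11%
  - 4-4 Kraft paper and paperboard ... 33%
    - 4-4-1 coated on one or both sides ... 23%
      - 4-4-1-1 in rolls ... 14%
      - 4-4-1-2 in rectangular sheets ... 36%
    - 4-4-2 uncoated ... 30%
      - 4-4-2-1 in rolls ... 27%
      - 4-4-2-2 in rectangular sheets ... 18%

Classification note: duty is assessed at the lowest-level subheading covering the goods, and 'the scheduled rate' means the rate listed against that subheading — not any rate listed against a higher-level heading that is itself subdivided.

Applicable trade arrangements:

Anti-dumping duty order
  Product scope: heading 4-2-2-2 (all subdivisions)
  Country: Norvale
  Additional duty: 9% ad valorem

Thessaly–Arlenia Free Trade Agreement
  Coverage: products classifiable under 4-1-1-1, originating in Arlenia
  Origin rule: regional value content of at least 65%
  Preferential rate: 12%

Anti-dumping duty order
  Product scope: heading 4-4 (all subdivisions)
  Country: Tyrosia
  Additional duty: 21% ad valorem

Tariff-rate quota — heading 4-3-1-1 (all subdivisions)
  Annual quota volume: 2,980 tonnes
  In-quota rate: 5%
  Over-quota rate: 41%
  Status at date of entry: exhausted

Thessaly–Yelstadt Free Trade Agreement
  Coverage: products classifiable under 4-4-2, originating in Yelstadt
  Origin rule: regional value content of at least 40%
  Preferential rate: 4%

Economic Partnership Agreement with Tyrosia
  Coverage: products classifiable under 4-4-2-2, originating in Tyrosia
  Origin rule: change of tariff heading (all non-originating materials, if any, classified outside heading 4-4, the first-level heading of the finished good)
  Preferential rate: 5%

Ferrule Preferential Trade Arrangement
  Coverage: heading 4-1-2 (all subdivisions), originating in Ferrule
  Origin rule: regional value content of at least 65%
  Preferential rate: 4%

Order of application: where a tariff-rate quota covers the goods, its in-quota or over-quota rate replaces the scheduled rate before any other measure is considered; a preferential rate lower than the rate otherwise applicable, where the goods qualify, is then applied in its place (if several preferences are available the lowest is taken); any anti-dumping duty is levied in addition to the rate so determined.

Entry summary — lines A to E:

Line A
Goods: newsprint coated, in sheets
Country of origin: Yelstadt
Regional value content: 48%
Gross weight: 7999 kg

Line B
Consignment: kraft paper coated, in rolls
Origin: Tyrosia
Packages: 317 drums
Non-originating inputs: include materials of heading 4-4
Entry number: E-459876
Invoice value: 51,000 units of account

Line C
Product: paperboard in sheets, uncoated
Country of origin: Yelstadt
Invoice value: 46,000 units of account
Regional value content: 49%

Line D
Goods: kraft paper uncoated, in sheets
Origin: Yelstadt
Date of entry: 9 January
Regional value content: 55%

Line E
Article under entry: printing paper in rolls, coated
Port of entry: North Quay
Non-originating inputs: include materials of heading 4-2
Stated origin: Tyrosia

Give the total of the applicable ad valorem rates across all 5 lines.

111%

Line A: newsprint → 4-1; coated → 4-1-2; in sheets → 4-1-2-1. Scheduled 26%. Yelstadt agreement on 4-4-2: 4-1-2-1 not covered. → 26%.
Line B: kraft paper → 4-4; coated → 4-4-1; in rolls → 4-4-1-1. Scheduled 14%. Tyrosia agreement on 4-4-2-2: 4-4-1-1 not covered; anti-dumping (Tyrosia, 4-4): +21%; total 14% + 21% = 35%. → 35%.
Line C: paperboard → 4-3; uncoated → 4-3-2; in sheets → 4-3-2-1. Scheduled 18%. Yelstadt agreement on 4-4-2: 4-3-2-1 not covered. → 18%.
Line D: kraft paper → 4-4; uncoated → 4-4-2; in sheets → 4-4-2-2. Scheduled 18%. Yelstadt agreement on 4-4-2: RVC ≥ 40% → 4% available; preferential 4%. → 4%.
Line E: printing paper → 4-2; coated → 4-2-2; in rolls → 4-2-2-1. Scheduled 28%. Tyrosia agreement on 4-4-2-2: 4-2-2-1 not covered. → 28%.
Sum: 26% + 35% + 18% + 4% + 28% = 111%.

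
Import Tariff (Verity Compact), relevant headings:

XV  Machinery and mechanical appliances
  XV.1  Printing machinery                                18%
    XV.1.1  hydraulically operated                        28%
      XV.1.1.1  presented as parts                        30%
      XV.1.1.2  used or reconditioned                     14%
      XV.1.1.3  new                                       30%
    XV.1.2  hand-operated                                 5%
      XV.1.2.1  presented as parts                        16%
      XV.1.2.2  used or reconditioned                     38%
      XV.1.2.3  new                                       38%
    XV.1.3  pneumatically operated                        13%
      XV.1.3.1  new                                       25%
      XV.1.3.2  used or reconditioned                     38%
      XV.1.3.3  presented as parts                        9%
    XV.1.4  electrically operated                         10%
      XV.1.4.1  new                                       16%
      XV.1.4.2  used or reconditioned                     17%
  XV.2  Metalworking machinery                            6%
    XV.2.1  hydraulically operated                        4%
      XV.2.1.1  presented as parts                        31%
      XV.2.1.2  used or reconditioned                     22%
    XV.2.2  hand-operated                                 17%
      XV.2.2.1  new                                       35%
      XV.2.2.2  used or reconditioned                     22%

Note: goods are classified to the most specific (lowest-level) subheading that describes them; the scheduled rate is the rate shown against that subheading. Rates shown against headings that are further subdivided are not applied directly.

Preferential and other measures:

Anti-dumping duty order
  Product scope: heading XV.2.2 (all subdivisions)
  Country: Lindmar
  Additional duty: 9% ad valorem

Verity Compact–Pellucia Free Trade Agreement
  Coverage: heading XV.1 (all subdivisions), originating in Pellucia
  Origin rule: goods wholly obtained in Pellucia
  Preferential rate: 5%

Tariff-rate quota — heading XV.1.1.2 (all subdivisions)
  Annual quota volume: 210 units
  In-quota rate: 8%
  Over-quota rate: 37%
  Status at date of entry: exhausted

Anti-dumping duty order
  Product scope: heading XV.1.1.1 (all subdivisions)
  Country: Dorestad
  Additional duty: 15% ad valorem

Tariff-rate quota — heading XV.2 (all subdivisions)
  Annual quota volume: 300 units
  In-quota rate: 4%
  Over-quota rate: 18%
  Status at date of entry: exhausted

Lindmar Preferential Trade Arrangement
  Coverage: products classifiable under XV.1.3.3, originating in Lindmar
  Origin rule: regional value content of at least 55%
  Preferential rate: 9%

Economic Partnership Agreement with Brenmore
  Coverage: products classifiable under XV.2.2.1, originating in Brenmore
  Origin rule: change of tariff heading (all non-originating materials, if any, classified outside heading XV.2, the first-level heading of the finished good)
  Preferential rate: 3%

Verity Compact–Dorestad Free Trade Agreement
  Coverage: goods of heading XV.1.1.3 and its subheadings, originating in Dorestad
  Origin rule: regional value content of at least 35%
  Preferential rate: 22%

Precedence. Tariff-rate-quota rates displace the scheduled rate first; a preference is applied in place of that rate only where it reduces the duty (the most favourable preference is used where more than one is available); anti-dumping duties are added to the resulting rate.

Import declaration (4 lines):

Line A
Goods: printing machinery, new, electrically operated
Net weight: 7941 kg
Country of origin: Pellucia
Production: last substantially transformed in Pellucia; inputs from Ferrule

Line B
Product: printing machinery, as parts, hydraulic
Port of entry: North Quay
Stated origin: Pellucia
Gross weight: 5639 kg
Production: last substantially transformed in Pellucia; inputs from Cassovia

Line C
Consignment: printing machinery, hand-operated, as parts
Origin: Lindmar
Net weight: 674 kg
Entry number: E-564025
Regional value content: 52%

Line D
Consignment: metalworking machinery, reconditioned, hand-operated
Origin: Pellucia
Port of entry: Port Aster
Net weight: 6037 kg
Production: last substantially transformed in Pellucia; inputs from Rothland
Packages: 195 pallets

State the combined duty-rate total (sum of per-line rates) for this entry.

Line A: printing → XV.1; electrically operated → XV.1.4; new → XV.1.4.1. Scheduled 16%. Pellucia agreement on XV.1: not wholly obtained. → 16%.
Line B: printing → XV.1; hydraulic → XV.1.1; as parts → XV.1.1.1. Scheduled 30%. Pellucia agreement on XV.1: not wholly obtained. → 30%.
Line C: printing → XV.1; hand-operated → XV.1.2; as parts → XV.1.2.1. Scheduled 16%. Lindmar agreement on XV.1.3.3: XV.1.2.1 not covered. → 16%.
Line D: metalworking → XV.2; hand-operated → XV.2.2; reconditioned → XV.2.2.2. Scheduled 22%. quota on XV.2 exhausted → over-quota 18%; Pellucia agreement on XV.1: XV.2.2.2 not covered. → 18%.
Sum: 16% + 30% + 16% + 18% = 80%.

80%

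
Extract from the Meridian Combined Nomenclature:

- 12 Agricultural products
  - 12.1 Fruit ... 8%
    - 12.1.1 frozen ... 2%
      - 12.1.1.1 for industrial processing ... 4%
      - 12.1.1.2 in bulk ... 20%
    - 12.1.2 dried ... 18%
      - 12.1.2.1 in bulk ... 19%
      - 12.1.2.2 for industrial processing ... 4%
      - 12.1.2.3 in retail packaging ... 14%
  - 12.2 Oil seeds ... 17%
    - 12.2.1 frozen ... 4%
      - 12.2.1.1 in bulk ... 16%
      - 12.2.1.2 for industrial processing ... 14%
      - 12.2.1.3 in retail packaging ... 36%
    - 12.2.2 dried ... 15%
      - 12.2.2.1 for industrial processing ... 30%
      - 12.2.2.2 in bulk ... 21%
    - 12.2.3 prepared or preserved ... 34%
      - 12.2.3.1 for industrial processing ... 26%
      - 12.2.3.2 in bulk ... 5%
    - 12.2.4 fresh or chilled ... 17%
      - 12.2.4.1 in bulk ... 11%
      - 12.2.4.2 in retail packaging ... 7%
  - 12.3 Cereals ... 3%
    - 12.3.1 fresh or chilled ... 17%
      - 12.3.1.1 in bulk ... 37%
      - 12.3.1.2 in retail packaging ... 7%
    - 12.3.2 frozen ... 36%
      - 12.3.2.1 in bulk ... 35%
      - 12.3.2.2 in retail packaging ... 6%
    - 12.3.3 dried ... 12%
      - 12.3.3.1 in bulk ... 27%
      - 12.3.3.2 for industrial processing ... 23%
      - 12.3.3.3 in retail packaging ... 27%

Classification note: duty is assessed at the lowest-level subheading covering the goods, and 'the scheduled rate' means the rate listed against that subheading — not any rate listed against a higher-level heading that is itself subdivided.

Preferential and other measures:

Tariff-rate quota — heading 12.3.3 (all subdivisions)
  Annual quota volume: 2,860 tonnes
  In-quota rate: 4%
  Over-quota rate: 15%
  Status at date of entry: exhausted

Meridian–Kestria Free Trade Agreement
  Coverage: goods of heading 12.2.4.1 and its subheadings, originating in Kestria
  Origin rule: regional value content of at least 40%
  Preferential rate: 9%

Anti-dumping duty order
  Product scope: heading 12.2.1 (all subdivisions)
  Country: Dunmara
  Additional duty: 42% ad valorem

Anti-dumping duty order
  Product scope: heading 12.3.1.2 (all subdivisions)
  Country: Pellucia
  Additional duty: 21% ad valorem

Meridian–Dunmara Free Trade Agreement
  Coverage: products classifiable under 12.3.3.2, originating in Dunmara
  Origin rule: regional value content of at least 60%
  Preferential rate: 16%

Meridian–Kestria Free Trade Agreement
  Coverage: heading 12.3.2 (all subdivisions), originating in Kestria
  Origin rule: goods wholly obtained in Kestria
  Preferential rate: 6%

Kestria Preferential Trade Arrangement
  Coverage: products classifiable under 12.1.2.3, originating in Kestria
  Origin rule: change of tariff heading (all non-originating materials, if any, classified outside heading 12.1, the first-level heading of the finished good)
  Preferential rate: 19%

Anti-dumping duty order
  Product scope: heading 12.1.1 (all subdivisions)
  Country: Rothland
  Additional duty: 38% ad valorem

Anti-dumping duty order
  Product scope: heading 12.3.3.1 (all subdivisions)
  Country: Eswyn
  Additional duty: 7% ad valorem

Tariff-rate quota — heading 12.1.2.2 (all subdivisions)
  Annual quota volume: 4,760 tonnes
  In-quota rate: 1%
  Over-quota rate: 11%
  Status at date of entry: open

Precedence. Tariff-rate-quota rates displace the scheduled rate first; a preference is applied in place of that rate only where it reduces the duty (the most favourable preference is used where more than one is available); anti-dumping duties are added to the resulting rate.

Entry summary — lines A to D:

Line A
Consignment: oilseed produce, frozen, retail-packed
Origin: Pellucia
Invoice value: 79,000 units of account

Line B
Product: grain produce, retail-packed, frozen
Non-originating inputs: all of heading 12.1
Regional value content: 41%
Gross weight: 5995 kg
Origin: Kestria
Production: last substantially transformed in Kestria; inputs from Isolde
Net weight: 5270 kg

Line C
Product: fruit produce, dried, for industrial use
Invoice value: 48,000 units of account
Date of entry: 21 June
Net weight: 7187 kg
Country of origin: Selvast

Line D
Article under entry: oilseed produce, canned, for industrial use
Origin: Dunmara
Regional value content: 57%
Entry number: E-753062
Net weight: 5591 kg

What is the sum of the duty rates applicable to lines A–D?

Line A: oilseed → 12.2; frozen → 12.2.1; retail-packed → 12.2.1.3. Scheduled 36%. No special measure applies. → 36%.
Line B: grain → 12.3; frozen → 12.3.2; retail-packed → 12.3.2.2. Scheduled 6%. Kestria agreement on 12.2.4.1: 12.3.2.2 not covered; Kestria agreement on 12.3.2: not wholly obtained; Kestria agreement on 12.1.2.3: 12.3.2.2 not covered. → 6%.
Line C: fruit → 12.1; dried → 12.1.2; for industrial use → 12.1.2.2. Scheduled 4%. quota on 12.1.2.2 open → in-quota 1%. → 1%.
Line D: oilseed → 12.2; canned → 12.2.3; for industrial use → 12.2.3.1. Scheduled 26%. Dunmara agreement on 12.3.3.2: 12.2.3.1 not covered. → 26%.
Sum: 36% + 6% + 1% + 26% = 69%.

69%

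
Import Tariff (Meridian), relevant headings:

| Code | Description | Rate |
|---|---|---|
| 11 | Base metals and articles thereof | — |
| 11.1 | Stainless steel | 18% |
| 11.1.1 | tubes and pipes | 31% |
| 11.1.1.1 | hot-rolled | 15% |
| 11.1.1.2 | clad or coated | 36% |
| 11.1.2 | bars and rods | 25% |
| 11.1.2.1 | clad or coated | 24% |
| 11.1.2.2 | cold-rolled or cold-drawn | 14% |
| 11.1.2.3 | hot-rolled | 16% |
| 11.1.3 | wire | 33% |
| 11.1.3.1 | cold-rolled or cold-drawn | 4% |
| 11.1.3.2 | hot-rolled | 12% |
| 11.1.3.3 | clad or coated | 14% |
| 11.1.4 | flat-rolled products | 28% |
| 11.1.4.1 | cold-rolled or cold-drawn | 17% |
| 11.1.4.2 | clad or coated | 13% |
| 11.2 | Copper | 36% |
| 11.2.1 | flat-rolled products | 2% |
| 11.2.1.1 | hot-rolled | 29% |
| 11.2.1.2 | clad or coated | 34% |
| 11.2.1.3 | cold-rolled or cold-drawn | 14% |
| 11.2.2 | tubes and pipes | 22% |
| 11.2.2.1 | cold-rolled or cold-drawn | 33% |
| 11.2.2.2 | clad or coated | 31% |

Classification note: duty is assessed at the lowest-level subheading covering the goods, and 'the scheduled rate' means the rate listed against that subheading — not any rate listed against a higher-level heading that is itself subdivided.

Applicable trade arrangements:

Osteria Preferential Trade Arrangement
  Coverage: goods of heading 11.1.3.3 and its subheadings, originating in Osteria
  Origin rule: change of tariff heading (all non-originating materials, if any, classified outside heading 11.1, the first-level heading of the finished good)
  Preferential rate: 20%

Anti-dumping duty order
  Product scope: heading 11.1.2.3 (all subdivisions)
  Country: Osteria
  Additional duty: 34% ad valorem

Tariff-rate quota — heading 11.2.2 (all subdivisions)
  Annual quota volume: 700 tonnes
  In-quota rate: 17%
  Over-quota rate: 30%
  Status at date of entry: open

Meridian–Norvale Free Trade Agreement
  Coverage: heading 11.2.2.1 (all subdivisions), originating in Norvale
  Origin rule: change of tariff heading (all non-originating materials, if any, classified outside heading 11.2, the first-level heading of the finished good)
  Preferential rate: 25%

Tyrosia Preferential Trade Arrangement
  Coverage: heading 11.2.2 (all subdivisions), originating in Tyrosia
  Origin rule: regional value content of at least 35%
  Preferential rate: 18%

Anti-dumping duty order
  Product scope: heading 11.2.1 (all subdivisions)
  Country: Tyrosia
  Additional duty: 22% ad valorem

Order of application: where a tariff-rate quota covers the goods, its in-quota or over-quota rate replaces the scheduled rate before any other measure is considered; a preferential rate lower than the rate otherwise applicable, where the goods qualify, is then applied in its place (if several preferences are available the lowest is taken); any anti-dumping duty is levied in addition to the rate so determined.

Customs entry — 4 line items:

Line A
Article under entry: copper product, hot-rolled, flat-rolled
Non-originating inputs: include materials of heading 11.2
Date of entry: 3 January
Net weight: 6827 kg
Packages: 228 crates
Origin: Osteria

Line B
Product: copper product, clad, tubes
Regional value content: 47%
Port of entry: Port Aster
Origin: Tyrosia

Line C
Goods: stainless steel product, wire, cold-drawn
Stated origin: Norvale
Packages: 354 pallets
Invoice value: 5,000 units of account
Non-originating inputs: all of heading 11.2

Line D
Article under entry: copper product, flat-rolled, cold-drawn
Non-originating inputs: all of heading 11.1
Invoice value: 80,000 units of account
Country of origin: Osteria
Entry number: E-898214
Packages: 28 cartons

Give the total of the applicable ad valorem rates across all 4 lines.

64%

Line A: copper → 11.2; flat-rolled → 11.2.1; hot-rolled → 11.2.1.1. Scheduled 29%. Osteria agreement on 11.1.3.3: 11.2.1.1 not covered. → 29%.
Line B: copper → 11.2; tubes → 11.2.2; clad → 11.2.2.2. Scheduled 31%. quota on 11.2.2 open → in-quota 17%; Tyrosia agreement on 11.2.2: RVC ≥ 35% → 18% available; preference 18% not lower than 17% → no reduction. → 17%.
Line C: stainless steel → 11.1; wire → 11.1.3; cold-drawn → 11.1.3.1. Scheduled 4%. Norvale agreement on 11.2.2.1: 11.1.3.1 not covered. → 4%.
Line D: copper → 11.2; flat-rolled → 11.2.1; cold-drawn → 11.2.1.3. Scheduled 14%. Osteria agreement on 11.1.3.3: 11.2.1.3 not covered. → 14%.
Sum: 29% + 17% + 4% + 14% = 64%.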